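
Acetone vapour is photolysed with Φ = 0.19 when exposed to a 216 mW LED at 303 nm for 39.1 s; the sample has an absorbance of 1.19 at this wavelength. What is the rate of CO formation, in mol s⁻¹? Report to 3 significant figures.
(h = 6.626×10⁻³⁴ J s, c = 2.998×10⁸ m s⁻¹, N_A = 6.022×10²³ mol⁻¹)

Photon energy at 303 nm: hc/λ = (6.626×10⁻³⁴)(2.998×10⁸)/(303×10⁻⁹) = 6.556×10⁻¹⁹ J.
Energy delivered: (216 mW)(39.1 s) = 8.446 J.
Photons incident: 8.446 / 6.556×10⁻¹⁹ = 1.288×10¹⁹, i.e. 1.288×10¹⁹/6.022×10²³ = 2.139×10⁻⁵ mol.
Fraction absorbed: 1 − 10^(−1.19) = 0.9354.
Photons absorbed: 0.9354 × 2.139×10⁻⁵ = 2.001×10⁻⁵ mol.
Product formed: 0.19 × 2.001×10⁻⁵ = 3.802×10⁻⁶ mol.
Rate: 3.802×10⁻⁶ / 39.1 s = 9.72×10⁻⁸ mol s⁻¹.

9.72×10⁻⁸ mol s⁻¹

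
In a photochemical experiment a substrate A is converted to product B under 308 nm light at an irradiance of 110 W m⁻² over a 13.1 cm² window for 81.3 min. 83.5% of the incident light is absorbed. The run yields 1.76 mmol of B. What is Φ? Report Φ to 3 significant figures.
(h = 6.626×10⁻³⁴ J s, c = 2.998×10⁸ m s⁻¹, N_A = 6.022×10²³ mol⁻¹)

Product: 1.76 mmol = 0.00176 mol.
Photon energy at 308 nm: hc/λ = (6.626×10⁻³⁴)(2.998×10⁸)/(308×10⁻⁹) = 6.450×10⁻¹⁹ J.
Energy delivered: (110 W m⁻²)(13.1×10⁻⁴ m²)(4878 s) = 702.9 J.
Photons incident: 702.9 / 6.450×10⁻¹⁹ = 1.090×10²¹, i.e. 1.090×10²¹/6.022×10²³ = 0.001810 mol.
Photons absorbed: 0.835 × 0.001810 = 0.001511 mol.
Φ = 0.00176 mol / 0.001511 mol photons = 1.16.

Φ = 1.16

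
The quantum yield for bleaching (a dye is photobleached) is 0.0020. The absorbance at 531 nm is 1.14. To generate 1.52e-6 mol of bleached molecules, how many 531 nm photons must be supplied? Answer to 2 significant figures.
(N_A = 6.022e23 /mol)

4.9e20 photons

Photons that must be absorbed: 1.52e-6 / 0.0020 = 7.600e-4 mol.
Fraction absorbed: 1 − 10^(−1.14) = 0.9276.
Incident photons needed: 7.600e-4 / 0.9276 = 8.193e-4 mol.
Photon count: 8.193e-4 × 6.022e23 = 4.9e20.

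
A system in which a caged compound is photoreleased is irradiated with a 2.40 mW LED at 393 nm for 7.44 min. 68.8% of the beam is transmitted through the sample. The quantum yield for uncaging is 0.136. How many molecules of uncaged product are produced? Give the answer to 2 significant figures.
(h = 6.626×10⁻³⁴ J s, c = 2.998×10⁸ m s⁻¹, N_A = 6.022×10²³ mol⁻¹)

Photon energy at 393 nm: hc/λ = (6.626×10⁻³⁴)(2.998×10⁸)/(393×10⁻⁹) = 5.055×10⁻¹⁹ J.
Energy delivered: (2.40 mW)(446.4 s) = 1.071 J.
Photons incident: 1.071 / 5.055×10⁻¹⁹ = 2.119×10¹⁸, i.e. 2.119×10¹⁸/6.022×10²³ = 3.519×10⁻⁶ mol.
Fraction absorbed: 1 − 68.8/100 = 0.3120.
Photons absorbed: 0.3120 × 3.519×10⁻⁶ = 1.098×10⁻⁶ mol.
Product: Φ × n_abs = 0.136 × 1.098×10⁻⁶ = 1.493×10⁻⁷ mol.
As a count: 1.493×10⁻⁷ × 6.022×10²³ = 9.0×10¹⁶.

9.0×10¹⁶ molecules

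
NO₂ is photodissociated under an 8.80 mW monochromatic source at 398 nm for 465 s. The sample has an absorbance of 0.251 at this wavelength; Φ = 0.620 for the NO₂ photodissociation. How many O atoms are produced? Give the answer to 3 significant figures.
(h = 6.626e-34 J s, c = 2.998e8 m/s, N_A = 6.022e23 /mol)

2.23e18 atoms

Photon energy at 398 nm: hc/λ = (6.626e-34)(2.998e8)/(398e-9) = 4.991e-19 J.
Energy delivered: (8.80 mW)(465 s) = 4.092 J.
Photons incident: 4.092 / 4.991e-19 = 8.199e18, i.e. 8.199e18/6.022e23 = 1.362e-5 mol.
Fraction absorbed: 1 − 10^(−0.251) = 0.4390.
Photons absorbed: 0.4390 × 1.362e-5 = 5.979e-6 mol.
Product: Φ × n_abs = 0.620 × 5.979e-6 = 3.707e-6 mol.
As a count: 3.707e-6 × 6.022e23 = 2.23e18.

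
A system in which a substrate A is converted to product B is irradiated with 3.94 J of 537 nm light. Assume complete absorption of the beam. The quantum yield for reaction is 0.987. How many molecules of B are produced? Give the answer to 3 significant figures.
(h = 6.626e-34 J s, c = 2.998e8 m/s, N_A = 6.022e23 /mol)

1.05e19 molecules

Photon energy at 537 nm: hc/λ = (6.626e-34)(2.998e8)/(537e-9) = 3.699e-19 J.
Photons incident: 3.94 / 3.699e-19 = 1.065e19, i.e. 1.065e19/6.022e23 = 1.769e-5 mol.
Product: Φ × n_abs = 0.987 × 1.769e-5 = 1.746e-5 mol.
As a count: 1.746e-5 × 6.022e23 = 1.05e19.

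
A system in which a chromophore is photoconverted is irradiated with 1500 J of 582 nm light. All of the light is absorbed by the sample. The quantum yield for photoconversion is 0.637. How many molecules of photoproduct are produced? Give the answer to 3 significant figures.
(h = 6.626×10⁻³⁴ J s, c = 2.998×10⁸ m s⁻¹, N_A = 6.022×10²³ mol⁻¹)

2.80×10²¹ molecules

Photon energy at 582 nm: hc/λ = (6.626×10⁻³⁴)(2.998×10⁸)/(582×10⁻⁹) = 3.413×10⁻¹⁹ J.
Photons incident: 1500 / 3.413×10⁻¹⁹ = 4.395×10²¹, i.e. 4.395×10²¹/6.022×10²³ = 0.007298 mol.
Product: Φ × n_abs = 0.637 × 0.007298 = 0.004649 mol.
As a count: 0.004649 × 6.022×10²³ = 2.80×10²¹.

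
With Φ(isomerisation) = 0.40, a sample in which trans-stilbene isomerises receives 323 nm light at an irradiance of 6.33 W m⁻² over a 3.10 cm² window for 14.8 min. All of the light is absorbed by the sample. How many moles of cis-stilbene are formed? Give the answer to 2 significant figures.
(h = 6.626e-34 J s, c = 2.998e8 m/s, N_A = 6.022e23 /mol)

1.9e-6 mol

Photon energy at 323 nm: hc/λ = (6.626e-34)(2.998e8)/(323e-9) = 6.150e-19 J.
Energy delivered: (6.33 W m⁻²)(3.10e-4 m²)(888 s) = 1.743 J.
Photons incident: 1.743 / 6.150e-19 = 2.834e18, i.e. 2.834e18/6.022e23 = 4.706e-6 mol.
Product: Φ × n_abs = 0.40 × 4.706e-6 = 1.882e-6 mol.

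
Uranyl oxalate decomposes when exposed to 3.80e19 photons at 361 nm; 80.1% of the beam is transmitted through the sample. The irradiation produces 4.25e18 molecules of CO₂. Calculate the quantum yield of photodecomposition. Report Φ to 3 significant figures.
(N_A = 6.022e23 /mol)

Φ = 0.562

Product: 4.25e18 / 6.022e23 = 7.057e-6 mol.
Moles of photons: 3.80e19 / 6.022e23 = 6.310e-5 mol.
Fraction absorbed: 1 − 80.1/100 = 0.1990.
Photons absorbed: 0.1990 × 6.310e-5 = 1.256e-5 mol.
Φ = 7.057e-6 mol / 1.256e-5 mol photons = 0.562.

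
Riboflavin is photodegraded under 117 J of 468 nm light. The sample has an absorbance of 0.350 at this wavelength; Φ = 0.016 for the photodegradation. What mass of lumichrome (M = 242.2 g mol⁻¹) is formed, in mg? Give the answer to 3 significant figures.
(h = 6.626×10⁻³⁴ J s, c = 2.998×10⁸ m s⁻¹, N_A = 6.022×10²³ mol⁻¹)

Photon energy at 468 nm: hc/λ = (6.626×10⁻³⁴)(2.998×10⁸)/(468×10⁻⁹) = 4.245×10⁻¹⁹ J.
Photons incident: 117 / 4.245×10⁻¹⁹ = 2.756×10²⁰, i.e. 2.756×10²⁰/6.022×10²³ = 4.577×10⁻⁴ mol.
Fraction absorbed: 1 − 10^(−0.350) = 0.5533.
Photons absorbed: 0.5533 × 4.577×10⁻⁴ = 2.532×10⁻⁴ mol.
Product: Φ × n_abs = 0.016 × 2.532×10⁻⁴ = 4.051×10⁻⁶ mol.
Mass: 4.051×10⁻⁶ × 242.2 = 9.812×10⁻⁴ g = 0.981 mg.

0.981 mg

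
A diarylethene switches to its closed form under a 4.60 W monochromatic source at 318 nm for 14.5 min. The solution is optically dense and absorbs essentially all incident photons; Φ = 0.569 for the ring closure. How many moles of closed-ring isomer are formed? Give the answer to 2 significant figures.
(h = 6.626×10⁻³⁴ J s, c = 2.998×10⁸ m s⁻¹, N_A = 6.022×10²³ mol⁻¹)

Photon energy at 318 nm: hc/λ = (6.626×10⁻³⁴)(2.998×10⁸)/(318×10⁻⁹) = 6.247×10⁻¹⁹ J.
Energy delivered: (4.60 W)(870 s) = 4002 J.
Photons incident: 4002 / 6.247×10⁻¹⁹ = 6.406×10²¹, i.e. 6.406×10²¹/6.022×10²³ = 0.01064 mol.
Product: Φ × n_abs = 0.569 × 0.01064 = 0.006054 mol.

0.0061 mol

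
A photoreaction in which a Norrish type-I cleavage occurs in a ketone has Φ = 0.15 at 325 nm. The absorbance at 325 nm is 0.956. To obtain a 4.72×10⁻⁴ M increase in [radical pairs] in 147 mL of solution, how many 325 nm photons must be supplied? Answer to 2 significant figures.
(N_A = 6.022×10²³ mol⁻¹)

3.1×10²⁰ photons

Product: (4.72×10⁻⁴ M)(0.147 L) = 6.938×10⁻⁵ mol.
Photons that must be absorbed: 6.938×10⁻⁵ / 0.15 = 4.625×10⁻⁴ mol.
Fraction absorbed: 1 − 10^(−0.956) = 0.8893.
Incident photons needed: 4.625×10⁻⁴ / 0.8893 = 5.201×10⁻⁴ mol.
Photon count: 5.201×10⁻⁴ × 6.022×10²³ = 3.1×10²⁰.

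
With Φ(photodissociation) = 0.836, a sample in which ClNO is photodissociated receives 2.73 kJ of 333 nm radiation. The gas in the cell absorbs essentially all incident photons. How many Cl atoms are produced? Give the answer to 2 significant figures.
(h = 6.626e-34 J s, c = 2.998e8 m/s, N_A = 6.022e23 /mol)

3.8e21 atoms

Photon energy at 333 nm: hc/λ = (6.626e-34)(2.998e8)/(333e-9) = 5.965e-19 J.
Incident energy: 2.73 kJ = 2730 J.
Photons incident: 2730 / 5.965e-19 = 4.577e21, i.e. 4.577e21/6.022e23 = 0.007600 mol.
Product: Φ × n_abs = 0.836 × 0.007600 = 0.006354 mol.
As a count: 0.006354 × 6.022e23 = 3.8e21.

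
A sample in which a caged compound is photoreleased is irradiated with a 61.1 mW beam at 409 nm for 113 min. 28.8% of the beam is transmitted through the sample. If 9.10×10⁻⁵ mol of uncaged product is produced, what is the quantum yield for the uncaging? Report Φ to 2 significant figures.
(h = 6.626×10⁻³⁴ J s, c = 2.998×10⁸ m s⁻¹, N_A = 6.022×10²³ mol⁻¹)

Photon energy at 409 nm: hc/λ = (6.626×10⁻³⁴)(2.998×10⁸)/(409×10⁻⁹) = 4.857×10⁻¹⁹ J.
Energy delivered: (61.1 mW)(6780 s) = 414.3 J.
Photons incident: 414.3 / 4.857×10⁻¹⁹ = 8.530×10²⁰, i.e. 8.530×10²⁰/6.022×10²³ = 0.001416 mol.
Fraction absorbed: 1 − 28.8/100 = 0.7120.
Photons absorbed: 0.7120 × 0.001416 = 0.001008 mol.
Φ = 9.10×10⁻⁵ mol / 0.001008 mol photons = 0.090.

Φ = 0.090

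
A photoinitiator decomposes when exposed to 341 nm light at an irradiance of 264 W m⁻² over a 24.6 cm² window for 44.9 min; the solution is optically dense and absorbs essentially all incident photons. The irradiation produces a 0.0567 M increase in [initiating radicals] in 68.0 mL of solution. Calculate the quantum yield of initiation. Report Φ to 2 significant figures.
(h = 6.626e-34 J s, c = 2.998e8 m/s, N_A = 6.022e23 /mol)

Product: (0.0567 M)(0.068 L) = 0.003856 mol.
Photon energy at 341 nm: hc/λ = (6.626e-34)(2.998e8)/(341e-9) = 5.825e-19 J.
Energy delivered: (264 W m⁻²)(24.6e-4 m²)(2694 s) = 1750 J.
Photons incident: 1750 / 5.825e-19 = 3.004e21, i.e. 3.004e21/6.022e23 = 0.004988 mol.
Φ = 0.003856 mol / 0.004988 mol photons = 0.77.

Φ = 0.77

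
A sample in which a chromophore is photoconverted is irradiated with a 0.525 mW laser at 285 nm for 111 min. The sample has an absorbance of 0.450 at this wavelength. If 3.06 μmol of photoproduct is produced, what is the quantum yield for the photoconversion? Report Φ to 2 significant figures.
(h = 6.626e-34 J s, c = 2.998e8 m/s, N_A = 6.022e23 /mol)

Product: 3.06 μmol = 3.06e-6 mol.
Photon energy at 285 nm: hc/λ = (6.626e-34)(2.998e8)/(285e-9) = 6.970e-19 J.
Energy delivered: (0.525 mW)(6660 s) = 3.497 J.
Photons incident: 3.497 / 6.970e-19 = 5.017e18, i.e. 5.017e18/6.022e23 = 8.331e-6 mol.
Fraction absorbed: 1 − 10^(−0.450) = 0.6452.
Photons absorbed: 0.6452 × 8.331e-6 = 5.375e-6 mol.
Φ = 3.06e-6 mol / 5.375e-6 mol photons = 0.57.

Φ = 0.57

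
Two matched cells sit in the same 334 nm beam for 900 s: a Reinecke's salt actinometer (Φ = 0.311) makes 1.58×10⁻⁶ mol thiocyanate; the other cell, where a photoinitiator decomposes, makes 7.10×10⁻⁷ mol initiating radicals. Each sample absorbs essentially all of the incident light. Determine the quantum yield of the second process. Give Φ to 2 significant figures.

Φ = 0.14

Photons absorbed by the actinometer: 1.58×10⁻⁶ / 0.311 = 5.080×10⁻⁶ mol.
Φ(unknown) = 7.10×10⁻⁷ / 5.080×10⁻⁶ = 0.14.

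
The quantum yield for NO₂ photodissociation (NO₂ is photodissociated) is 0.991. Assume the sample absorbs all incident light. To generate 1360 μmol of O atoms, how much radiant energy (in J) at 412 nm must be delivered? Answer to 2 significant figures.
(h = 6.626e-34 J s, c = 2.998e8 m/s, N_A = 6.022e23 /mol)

400 J

Product: 1360 μmol = 0.00136 mol.
Photons that must be absorbed: 0.00136 / 0.991 = 0.001372 mol.
Photon energy: hc/λ = 4.822e-19 J; per mole, 2.904e5 J mol⁻¹.
Energy required: 0.001372 × 2.904e5 = 400 J.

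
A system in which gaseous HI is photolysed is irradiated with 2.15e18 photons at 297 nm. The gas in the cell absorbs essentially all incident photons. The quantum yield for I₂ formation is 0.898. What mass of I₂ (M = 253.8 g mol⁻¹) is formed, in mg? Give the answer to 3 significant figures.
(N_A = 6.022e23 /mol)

Moles of photons: 2.15e18 / 6.022e23 = 3.570e-6 mol.
Product: Φ × n_abs = 0.898 × 3.570e-6 = 3.206e-6 mol.
Mass: 3.206e-6 × 253.8 = 8.137e-4 g = 0.814 mg.

0.814 mg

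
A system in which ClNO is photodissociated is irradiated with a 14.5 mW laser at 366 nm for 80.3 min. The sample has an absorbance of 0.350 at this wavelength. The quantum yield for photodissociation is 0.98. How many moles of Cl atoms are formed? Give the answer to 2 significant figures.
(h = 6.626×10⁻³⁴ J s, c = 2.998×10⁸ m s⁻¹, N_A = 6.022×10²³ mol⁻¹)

1.2×10⁻⁴ mol

Photon energy at 366 nm: hc/λ = (6.626×10⁻³⁴)(2.998×10⁸)/(366×10⁻⁹) = 5.428×10⁻¹⁹ J.
Energy delivered: (14.5 mW)(4818 s) = 69.86 J.
Photons incident: 69.86 / 5.428×10⁻¹⁹ = 1.287×10²⁰, i.e. 1.287×10²⁰/6.022×10²³ = 2.137×10⁻⁴ mol.
Fraction absorbed: 1 − 10^(−0.350) = 0.5533.
Photons absorbed: 0.5533 × 2.137×10⁻⁴ = 1.182×10⁻⁴ mol.
Product: Φ × n_abs = 0.98 × 1.182×10⁻⁴ = 1.158×10⁻⁴ mol.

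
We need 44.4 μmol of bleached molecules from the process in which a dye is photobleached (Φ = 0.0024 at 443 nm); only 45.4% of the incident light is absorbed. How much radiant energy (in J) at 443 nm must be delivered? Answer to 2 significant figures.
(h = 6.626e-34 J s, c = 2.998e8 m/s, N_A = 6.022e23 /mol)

Product: 44.4 μmol = 4.44e-5 mol.
Photons that must be absorbed: 4.44e-5 / 0.0024 = 0.01850 mol.
Incident photons needed: 0.01850 / 0.454 = 0.04075 mol.
Photon energy: hc/λ = 4.484e-19 J; per mole, 2.700e5 J mol⁻¹.
Energy required: 0.04075 × 2.700e5 = 1.1e4 J.

1.1e4 J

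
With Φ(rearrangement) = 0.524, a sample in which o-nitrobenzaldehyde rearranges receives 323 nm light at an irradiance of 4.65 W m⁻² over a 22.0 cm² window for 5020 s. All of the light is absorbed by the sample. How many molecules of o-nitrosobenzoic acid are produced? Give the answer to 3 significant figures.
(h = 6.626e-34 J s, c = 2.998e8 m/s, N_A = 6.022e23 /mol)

Photon energy at 323 nm: hc/λ = (6.626e-34)(2.998e8)/(323e-9) = 6.150e-19 J.
Energy delivered: (4.65 W m⁻²)(22.0e-4 m²)(5020 s) = 51.35 J.
Photons incident: 51.35 / 6.150e-19 = 8.350e19, i.e. 8.350e19/6.022e23 = 1.387e-4 mol.
Product: Φ × n_abs = 0.524 × 1.387e-4 = 7.268e-5 mol.
As a count: 7.268e-5 × 6.022e23 = 4.38e19.

4.38e19 molecules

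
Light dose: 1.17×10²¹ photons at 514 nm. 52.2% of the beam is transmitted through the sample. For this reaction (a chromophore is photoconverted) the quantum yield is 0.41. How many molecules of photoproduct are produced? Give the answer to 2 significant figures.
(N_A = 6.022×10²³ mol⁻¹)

2.3×10²⁰ molecules

Moles of photons: 1.17×10²¹ / 6.022×10²³ = 0.001943 mol.
Fraction absorbed: 1 − 52.2/100 = 0.4780.
Photons absorbed: 0.4780 × 0.001943 = 9.288×10⁻⁴ mol.
Product: Φ × n_abs = 0.41 × 9.288×10⁻⁴ = 3.808×10⁻⁴ mol.
As a count: 3.808×10⁻⁴ × 6.022×10²³ = 2.3×10²⁰.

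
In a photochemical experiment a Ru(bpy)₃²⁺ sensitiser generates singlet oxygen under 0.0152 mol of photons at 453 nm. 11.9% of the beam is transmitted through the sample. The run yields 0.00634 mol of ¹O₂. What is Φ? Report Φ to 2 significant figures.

Φ = 0.47

Fraction absorbed: 1 − 11.9/100 = 0.8810.
Photons absorbed: 0.8810 × 0.0152 = 0.01339 mol.
Φ = 0.00634 mol / 0.01339 mol photons = 0.47.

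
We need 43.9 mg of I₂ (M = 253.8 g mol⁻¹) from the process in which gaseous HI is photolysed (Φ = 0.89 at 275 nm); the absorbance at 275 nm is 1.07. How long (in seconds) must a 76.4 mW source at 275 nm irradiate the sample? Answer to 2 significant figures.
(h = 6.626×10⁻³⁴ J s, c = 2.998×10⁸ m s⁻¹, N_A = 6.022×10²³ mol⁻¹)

t ≈ 1200 s

Product: 43.9 mg / 253.8 g mol⁻¹ = 1.730×10⁻⁴ mol.
Photons that must be absorbed: 1.730×10⁻⁴ / 0.89 = 1.944×10⁻⁴ mol.
Fraction absorbed: 1 − 10^(−1.07) = 0.9149.
Incident photons needed: 1.944×10⁻⁴ / 0.9149 = 2.125×10⁻⁴ mol.
Photon energy: hc/λ = 7.224×10⁻¹⁹ J; per mole, 4.350×10⁵ J mol⁻¹.
Energy required: 2.125×10⁻⁴ × 4.350×10⁵ = 92.44 J.
Time: 92.44 J / 0.0764 W = 1200 s.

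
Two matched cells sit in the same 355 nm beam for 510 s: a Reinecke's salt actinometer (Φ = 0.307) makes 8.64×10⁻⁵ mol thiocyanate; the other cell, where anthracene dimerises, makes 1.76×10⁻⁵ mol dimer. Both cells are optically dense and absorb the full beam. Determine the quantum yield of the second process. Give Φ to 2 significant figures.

Photons absorbed by the actinometer: 8.64×10⁻⁵ / 0.307 = 2.814×10⁻⁴ mol.
Φ(unknown) = 1.76×10⁻⁵ / 2.814×10⁻⁴ = 0.063.

Φ = 0.063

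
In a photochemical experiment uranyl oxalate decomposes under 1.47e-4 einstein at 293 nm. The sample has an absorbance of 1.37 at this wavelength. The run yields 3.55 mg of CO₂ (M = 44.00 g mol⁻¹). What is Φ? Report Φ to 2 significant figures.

Product: 3.55 mg / 44.00 g mol⁻¹ = 8.068e-5 mol.
Fraction absorbed: 1 − 10^(−1.37) = 0.9573.
Photons absorbed: 0.9573 × 1.47e-4 = 1.407e-4 mol.
Φ = 8.068e-5 mol / 1.407e-4 mol photons = 0.57.

Φ = 0.57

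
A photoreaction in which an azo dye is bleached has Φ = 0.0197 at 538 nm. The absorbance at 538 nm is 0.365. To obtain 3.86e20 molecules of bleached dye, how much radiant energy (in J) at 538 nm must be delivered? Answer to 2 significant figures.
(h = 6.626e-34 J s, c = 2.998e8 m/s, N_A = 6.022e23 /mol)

1.3e4 J

Product: 3.86e20 / 6.022e23 = 6.410e-4 mol.
Photons that must be absorbed: 6.410e-4 / 0.0197 = 0.03254 mol.
Fraction absorbed: 1 − 10^(−0.365) = 0.5685.
Incident photons needed: 0.03254 / 0.5685 = 0.05724 mol.
Photon energy: hc/λ = 3.692e-19 J; per mole, 2.223e5 J mol⁻¹.
Energy required: 0.05724 × 2.223e5 = 1.3e4 J.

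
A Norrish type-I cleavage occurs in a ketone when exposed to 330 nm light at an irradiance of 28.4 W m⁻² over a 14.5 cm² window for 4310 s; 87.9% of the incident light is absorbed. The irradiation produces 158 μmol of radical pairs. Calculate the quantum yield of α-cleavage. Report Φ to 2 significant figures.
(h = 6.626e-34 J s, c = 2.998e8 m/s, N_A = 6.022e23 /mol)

Φ = 0.37

Product: 158 μmol = 1.58e-4 mol.
Photon energy at 330 nm: hc/λ = (6.626e-34)(2.998e8)/(330e-9) = 6.020e-19 J.
Energy delivered: (28.4 W m⁻²)(14.5e-4 m²)(4310 s) = 177.5 J.
Photons incident: 177.5 / 6.020e-19 = 2.949e20, i.e. 2.949e20/6.022e23 = 4.897e-4 mol.
Photons absorbed: 0.879 × 4.897e-4 = 4.304e-4 mol.
Φ = 1.58e-4 mol / 4.304e-4 mol photons = 0.37.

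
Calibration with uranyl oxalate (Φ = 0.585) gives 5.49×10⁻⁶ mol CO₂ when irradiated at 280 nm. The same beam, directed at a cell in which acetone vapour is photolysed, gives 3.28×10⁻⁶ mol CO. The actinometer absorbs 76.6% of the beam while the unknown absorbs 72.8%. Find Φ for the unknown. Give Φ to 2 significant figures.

Photons absorbed by the actinometer: 5.49×10⁻⁶ / 0.585 = 9.385×10⁻⁶ mol.
Incident flux: 9.385×10⁻⁶ / 0.766 = 1.225×10⁻⁵ einstein.
Absorbed by unknown: 0.728 × 1.225×10⁻⁵ = 8.918×10⁻⁶ mol.
Φ(unknown) = 3.28×10⁻⁶ / 8.918×10⁻⁶ = 0.37.

Φ = 0.37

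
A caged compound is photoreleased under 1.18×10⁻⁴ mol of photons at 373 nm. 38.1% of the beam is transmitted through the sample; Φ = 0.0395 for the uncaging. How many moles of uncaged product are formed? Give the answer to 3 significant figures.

Fraction absorbed: 1 − 38.1/100 = 0.6190.
Photons absorbed: 0.6190 × 1.18×10⁻⁴ = 7.304×10⁻⁵ mol.
Product: Φ × n_abs = 0.0395 × 7.304×10⁻⁵ = 2.885×10⁻⁶ mol.

2.89×10⁻⁶ mol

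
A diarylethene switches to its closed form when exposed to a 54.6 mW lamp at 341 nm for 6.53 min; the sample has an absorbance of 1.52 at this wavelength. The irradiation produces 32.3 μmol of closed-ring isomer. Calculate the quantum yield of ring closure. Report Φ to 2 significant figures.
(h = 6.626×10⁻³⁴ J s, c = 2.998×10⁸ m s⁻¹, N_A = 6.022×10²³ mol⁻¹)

Product: 32.3 μmol = 3.23×10⁻⁵ mol.
Photon energy at 341 nm: hc/λ = (6.626×10⁻³⁴)(2.998×10⁸)/(341×10⁻⁹) = 5.825×10⁻¹⁹ J.
Energy delivered: (54.6 mW)(391.8 s) = 21.39 J.
Photons incident: 21.39 / 5.825×10⁻¹⁹ = 3.672×10¹⁹, i.e. 3.672×10¹⁹/6.022×10²³ = 6.098×10⁻⁵ mol.
Fraction absorbed: 1 − 10^(−1.52) = 0.9698.
Photons absorbed: 0.9698 × 6.098×10⁻⁵ = 5.914×10⁻⁵ mol.
Φ = 3.23×10⁻⁵ mol / 5.914×10⁻⁵ mol photons = 0.55.

Φ = 0.55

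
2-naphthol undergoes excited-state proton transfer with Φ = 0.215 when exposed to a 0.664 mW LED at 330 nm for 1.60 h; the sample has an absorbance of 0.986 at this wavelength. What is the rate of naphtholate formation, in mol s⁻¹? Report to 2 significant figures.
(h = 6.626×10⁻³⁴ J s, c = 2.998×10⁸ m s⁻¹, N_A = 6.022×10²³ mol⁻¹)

Photon energy at 330 nm: hc/λ = (6.626×10⁻³⁴)(2.998×10⁸)/(330×10⁻⁹) = 6.020×10⁻¹⁹ J.
Energy delivered: (0.664 mW)(5760 s) = 3.825 J.
Photons incident: 3.825 / 6.020×10⁻¹⁹ = 6.354×10¹⁸, i.e. 6.354×10¹⁸/6.022×10²³ = 1.055×10⁻⁵ mol.
Fraction absorbed: 1 − 10^(−0.986) = 0.8967.
Photons absorbed: 0.8967 × 1.055×10⁻⁵ = 9.460×10⁻⁶ mol.
Product formed: 0.215 × 9.460×10⁻⁶ = 2.034×10⁻⁶ mol.
Rate: 2.034×10⁻⁶ / 5760 s = 3.5×10⁻¹⁰ mol s⁻¹.

3.5×10⁻¹⁰ mol s⁻¹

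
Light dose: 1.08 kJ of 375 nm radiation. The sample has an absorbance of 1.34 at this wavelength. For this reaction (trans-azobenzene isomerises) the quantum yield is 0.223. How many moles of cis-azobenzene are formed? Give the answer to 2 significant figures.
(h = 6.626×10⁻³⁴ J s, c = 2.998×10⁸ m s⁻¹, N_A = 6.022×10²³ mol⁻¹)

Photon energy at 375 nm: hc/λ = (6.626×10⁻³⁴)(2.998×10⁸)/(375×10⁻⁹) = 5.297×10⁻¹⁹ J.
Incident energy: 1.08 kJ = 1080 J.
Photons incident: 1080 / 5.297×10⁻¹⁹ = 2.039×10²¹, i.e. 2.039×10²¹/6.022×10²³ = 0.003386 mol.
Fraction absorbed: 1 − 10^(−1.34) = 0.9543.
Photons absorbed: 0.9543 × 0.003386 = 0.003231 mol.
Product: Φ × n_abs = 0.223 × 0.003231 = 7.205×10⁻⁴ mol.

7.2×10⁻⁴ mol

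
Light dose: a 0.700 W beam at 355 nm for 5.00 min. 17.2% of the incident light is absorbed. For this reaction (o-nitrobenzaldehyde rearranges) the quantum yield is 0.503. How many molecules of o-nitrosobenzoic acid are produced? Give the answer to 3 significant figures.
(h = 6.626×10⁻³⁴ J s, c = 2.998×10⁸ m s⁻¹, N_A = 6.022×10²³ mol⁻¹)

3.25×10¹⁹ molecules

Photon energy at 355 nm: hc/λ = (6.626×10⁻³⁴)(2.998×10⁸)/(355×10⁻⁹) = 5.596×10⁻¹⁹ J.
Energy delivered: (0.700 W)(300 s) = 210.0 J.
Photons incident: 210.0 / 5.596×10⁻¹⁹ = 3.753×10²⁰, i.e. 3.753×10²⁰/6.022×10²³ = 6.232×10⁻⁴ mol.
Photons absorbed: 0.172 × 6.232×10⁻⁴ = 1.072×10⁻⁴ mol.
Product: Φ × n_abs = 0.503 × 1.072×10⁻⁴ = 5.392×10⁻⁵ mol.
As a count: 5.392×10⁻⁵ × 6.022×10²³ = 3.25×10¹⁹.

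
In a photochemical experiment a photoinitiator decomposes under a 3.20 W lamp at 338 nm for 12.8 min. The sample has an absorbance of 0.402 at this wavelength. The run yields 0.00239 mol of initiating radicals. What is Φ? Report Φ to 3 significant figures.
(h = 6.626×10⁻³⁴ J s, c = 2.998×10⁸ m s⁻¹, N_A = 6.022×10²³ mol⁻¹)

Photon energy at 338 nm: hc/λ = (6.626×10⁻³⁴)(2.998×10⁸)/(338×10⁻⁹) = 5.877×10⁻¹⁹ J.
Energy delivered: (3.20 W)(768 s) = 2458 J.
Photons incident: 2458 / 5.877×10⁻¹⁹ = 4.182×10²¹, i.e. 4.182×10²¹/6.022×10²³ = 0.006945 mol.
Fraction absorbed: 1 − 10^(−0.402) = 0.6037.
Photons absorbed: 0.6037 × 0.006945 = 0.004193 mol.
Φ = 0.00239 mol / 0.004193 mol photons = 0.570.

Φ = 0.570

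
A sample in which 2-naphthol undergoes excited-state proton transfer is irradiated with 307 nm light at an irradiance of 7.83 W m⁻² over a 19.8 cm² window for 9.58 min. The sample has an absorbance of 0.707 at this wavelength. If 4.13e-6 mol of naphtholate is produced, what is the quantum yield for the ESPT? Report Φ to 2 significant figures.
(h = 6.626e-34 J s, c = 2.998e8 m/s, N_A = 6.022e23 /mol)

Φ = 0.22

Photon energy at 307 nm: hc/λ = (6.626e-34)(2.998e8)/(307e-9) = 6.471e-19 J.
Energy delivered: (7.83 W m⁻²)(19.8e-4 m²)(574.8 s) = 8.911 J.
Photons incident: 8.911 / 6.471e-19 = 1.377e19, i.e. 1.377e19/6.022e23 = 2.287e-5 mol.
Fraction absorbed: 1 − 10^(−0.707) = 0.8037.
Photons absorbed: 0.8037 × 2.287e-5 = 1.838e-5 mol.
Φ = 4.13e-6 mol / 1.838e-5 mol photons = 0.22.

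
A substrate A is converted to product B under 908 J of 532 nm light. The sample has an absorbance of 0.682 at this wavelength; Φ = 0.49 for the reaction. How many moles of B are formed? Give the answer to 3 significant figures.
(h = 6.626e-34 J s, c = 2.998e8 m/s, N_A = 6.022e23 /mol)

0.00157 mol

Photon energy at 532 nm: hc/λ = (6.626e-34)(2.998e8)/(532e-9) = 3.734e-19 J.
Photons incident: 908 / 3.734e-19 = 2.432e21, i.e. 2.432e21/6.022e23 = 0.004039 mol.
Fraction absorbed: 1 − 10^(−0.682) = 0.7920.
Photons absorbed: 0.7920 × 0.004039 = 0.003199 mol.
Product: Φ × n_abs = 0.49 × 0.003199 = 0.001568 mol.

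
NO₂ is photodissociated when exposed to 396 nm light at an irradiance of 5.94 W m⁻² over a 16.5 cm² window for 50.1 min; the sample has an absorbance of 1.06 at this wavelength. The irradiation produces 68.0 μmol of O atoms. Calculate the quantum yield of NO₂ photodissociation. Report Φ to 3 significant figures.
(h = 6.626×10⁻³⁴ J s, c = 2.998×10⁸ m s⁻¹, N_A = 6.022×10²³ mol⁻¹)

Product: 68.0 μmol = 6.80×10⁻⁵ mol.
Photon energy at 396 nm: hc/λ = (6.626×10⁻³⁴)(2.998×10⁸)/(396×10⁻⁹) = 5.016×10⁻¹⁹ J.
Energy delivered: (5.94 W m⁻²)(16.5×10⁻⁴ m²)(3006 s) = 29.46 J.
Photons incident: 29.46 / 5.016×10⁻¹⁹ = 5.873×10¹⁹, i.e. 5.873×10¹⁹/6.022×10²³ = 9.753×10⁻⁵ mol.
Fraction absorbed: 1 − 10^(−1.06) = 0.9129.
Photons absorbed: 0.9129 × 9.753×10⁻⁵ = 8.904×10⁻⁵ mol.
Φ = 6.80×10⁻⁵ mol / 8.904×10⁻⁵ mol photons = 0.764.

Φ = 0.764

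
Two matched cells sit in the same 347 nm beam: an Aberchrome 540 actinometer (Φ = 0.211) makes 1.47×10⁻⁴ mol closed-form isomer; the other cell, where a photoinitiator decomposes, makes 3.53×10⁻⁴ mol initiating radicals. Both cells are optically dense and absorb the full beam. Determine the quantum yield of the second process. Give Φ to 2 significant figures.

Photons absorbed by the actinometer: 1.47×10⁻⁴ / 0.211 = 6.967×10⁻⁴ mol.
Φ(unknown) = 3.53×10⁻⁴ / 6.967×10⁻⁴ = 0.51.

Φ = 0.51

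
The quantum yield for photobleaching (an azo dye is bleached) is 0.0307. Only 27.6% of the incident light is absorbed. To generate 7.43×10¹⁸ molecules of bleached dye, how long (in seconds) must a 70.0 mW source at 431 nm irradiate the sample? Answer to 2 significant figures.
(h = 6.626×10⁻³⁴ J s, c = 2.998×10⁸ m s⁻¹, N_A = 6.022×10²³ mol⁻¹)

Product: 7.43×10¹⁸ / 6.022×10²³ = 1.234×10⁻⁵ mol.
Photons that must be absorbed: 1.234×10⁻⁵ / 0.0307 = 4.020×10⁻⁴ mol.
Incident photons needed: 4.020×10⁻⁴ / 0.276 = 0.001457 mol.
Photon energy: hc/λ = 4.609×10⁻¹⁹ J; per mole, 2.776×10⁵ J mol⁻¹.
Energy required: 0.001457 × 2.776×10⁵ = 404.5 J.
Time: 404.5 J / 0.07 W = 5800 s.

t ≈ 5800 s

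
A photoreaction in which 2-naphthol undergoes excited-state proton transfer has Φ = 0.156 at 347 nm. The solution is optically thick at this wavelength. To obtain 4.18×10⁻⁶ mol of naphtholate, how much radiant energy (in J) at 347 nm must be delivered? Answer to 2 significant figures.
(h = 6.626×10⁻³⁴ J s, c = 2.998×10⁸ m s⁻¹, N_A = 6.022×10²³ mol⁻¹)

Photons that must be absorbed: 4.18×10⁻⁶ / 0.156 = 2.679×10⁻⁵ mol.
Photon energy: hc/λ = 5.725×10⁻¹⁹ J; per mole, 3.448×10⁵ J mol⁻¹.
Energy required: 2.679×10⁻⁵ × 3.448×10⁵ = 9.2 J.

9.2 J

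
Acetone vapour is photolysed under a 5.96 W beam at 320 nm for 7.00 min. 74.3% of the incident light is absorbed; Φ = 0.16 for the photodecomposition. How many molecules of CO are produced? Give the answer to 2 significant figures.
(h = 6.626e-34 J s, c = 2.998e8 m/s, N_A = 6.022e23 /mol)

4.8e20 molecules

Photon energy at 320 nm: hc/λ = (6.626e-34)(2.998e8)/(320e-9) = 6.208e-19 J.
Energy delivered: (5.96 W)(420 s) = 2503 J.
Photons incident: 2503 / 6.208e-19 = 4.032e21, i.e. 4.032e21/6.022e23 = 0.006695 mol.
Photons absorbed: 0.743 × 0.006695 = 0.004974 mol.
Product: Φ × n_abs = 0.16 × 0.004974 = 7.958e-4 mol.
As a count: 7.958e-4 × 6.022e23 = 4.8e20.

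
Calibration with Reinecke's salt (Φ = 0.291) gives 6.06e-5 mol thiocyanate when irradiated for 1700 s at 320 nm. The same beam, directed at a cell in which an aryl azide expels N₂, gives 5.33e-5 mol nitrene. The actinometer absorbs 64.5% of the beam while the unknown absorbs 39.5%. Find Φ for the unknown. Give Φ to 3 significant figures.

Photons absorbed by the actinometer: 6.06e-5 / 0.291 = 2.082e-4 mol.
Incident flux: 2.082e-4 / 0.645 = 3.228e-4 einstein.
Absorbed by unknown: 0.395 × 3.228e-4 = 1.275e-4 mol.
Φ(unknown) = 5.33e-5 / 1.275e-4 = 0.418.

Φ = 0.418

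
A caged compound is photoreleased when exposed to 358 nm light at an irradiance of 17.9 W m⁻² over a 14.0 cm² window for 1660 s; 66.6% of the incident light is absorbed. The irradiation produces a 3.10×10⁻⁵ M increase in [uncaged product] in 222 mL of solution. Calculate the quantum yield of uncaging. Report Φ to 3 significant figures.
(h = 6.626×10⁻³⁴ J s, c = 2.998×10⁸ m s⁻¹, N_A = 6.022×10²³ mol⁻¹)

Φ = 0.0830

Product: (3.10×10⁻⁵ M)(0.222 L) = 6.882×10⁻⁶ mol.
Photon energy at 358 nm: hc/λ = (6.626×10⁻³⁴)(2.998×10⁸)/(358×10⁻⁹) = 5.549×10⁻¹⁹ J.
Energy delivered: (17.9 W m⁻²)(14.0×10⁻⁴ m²)(1660 s) = 41.60 J.
Photons incident: 41.60 / 5.549×10⁻¹⁹ = 7.497×10¹⁹, i.e. 7.497×10¹⁹/6.022×10²³ = 1.245×10⁻⁴ mol.
Photons absorbed: 0.666 × 1.245×10⁻⁴ = 8.292×10⁻⁵ mol.
Φ = 6.882×10⁻⁶ mol / 8.292×10⁻⁵ mol photons = 0.0830.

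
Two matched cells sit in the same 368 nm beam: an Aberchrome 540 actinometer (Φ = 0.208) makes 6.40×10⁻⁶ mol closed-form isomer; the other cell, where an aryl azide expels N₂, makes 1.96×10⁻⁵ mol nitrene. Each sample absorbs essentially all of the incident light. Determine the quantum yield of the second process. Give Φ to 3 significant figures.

Photons absorbed by the actinometer: 6.40×10⁻⁶ / 0.208 = 3.077×10⁻⁵ mol.
Φ(unknown) = 1.96×10⁻⁵ / 3.077×10⁻⁵ = 0.637.

Φ = 0.637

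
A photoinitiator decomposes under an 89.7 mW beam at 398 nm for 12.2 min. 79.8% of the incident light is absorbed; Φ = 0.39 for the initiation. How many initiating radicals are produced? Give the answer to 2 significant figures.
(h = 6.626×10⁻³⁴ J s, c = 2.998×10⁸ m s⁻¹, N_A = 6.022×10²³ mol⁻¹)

4.1×10¹⁹ initiating radicals

Photon energy at 398 nm: hc/λ = (6.626×10⁻³⁴)(2.998×10⁸)/(398×10⁻⁹) = 4.991×10⁻¹⁹ J.
Energy delivered: (89.7 mW)(732 s) = 65.66 J.
Photons incident: 65.66 / 4.991×10⁻¹⁹ = 1.316×10²⁰, i.e. 1.316×10²⁰/6.022×10²³ = 2.185×10⁻⁴ mol.
Photons absorbed: 0.798 × 2.185×10⁻⁴ = 1.744×10⁻⁴ mol.
Product: Φ × n_abs = 0.39 × 1.744×10⁻⁴ = 6.802×10⁻⁵ mol.
As a count: 6.802×10⁻⁵ × 6.022×10²³ = 4.1×10¹⁹.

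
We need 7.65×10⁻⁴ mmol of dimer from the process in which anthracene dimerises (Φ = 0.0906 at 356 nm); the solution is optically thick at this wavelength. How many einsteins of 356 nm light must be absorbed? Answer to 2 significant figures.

8.4×10⁻⁶ einstein

Product: 7.65×10⁻⁴ mmol = 7.65×10⁻⁷ mol.
Photons that must be absorbed: 7.65×10⁻⁷ / 0.0906 = 8.444×10⁻⁶ mol.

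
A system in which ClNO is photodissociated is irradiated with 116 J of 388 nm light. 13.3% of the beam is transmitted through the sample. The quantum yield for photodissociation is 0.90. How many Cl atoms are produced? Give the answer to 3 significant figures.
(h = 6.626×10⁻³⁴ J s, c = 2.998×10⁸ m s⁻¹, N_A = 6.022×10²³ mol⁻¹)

1.77×10²⁰ atoms

Photon energy at 388 nm: hc/λ = (6.626×10⁻³⁴)(2.998×10⁸)/(388×10⁻⁹) = 5.120×10⁻¹⁹ J.
Photons incident: 116 / 5.120×10⁻¹⁹ = 2.266×10²⁰, i.e. 2.266×10²⁰/6.022×10²³ = 3.763×10⁻⁴ mol.
Fraction absorbed: 1 − 13.3/100 = 0.8670.
Photons absorbed: 0.8670 × 3.763×10⁻⁴ = 3.263×10⁻⁴ mol.
Product: Φ × n_abs = 0.90 × 3.263×10⁻⁴ = 2.937×10⁻⁴ mol.
As a count: 2.937×10⁻⁴ × 6.022×10²³ = 1.77×10²⁰.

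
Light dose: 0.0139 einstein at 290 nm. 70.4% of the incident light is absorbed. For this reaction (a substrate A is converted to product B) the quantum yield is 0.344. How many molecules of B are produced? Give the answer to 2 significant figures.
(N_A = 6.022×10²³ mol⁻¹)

2.0×10²¹ molecules

Photons absorbed: 0.704 × 0.0139 = 0.009786 mol.
Product: Φ × n_abs = 0.344 × 0.009786 = 0.003366 mol.
As a count: 0.003366 × 6.022×10²³ = 2.0×10²¹.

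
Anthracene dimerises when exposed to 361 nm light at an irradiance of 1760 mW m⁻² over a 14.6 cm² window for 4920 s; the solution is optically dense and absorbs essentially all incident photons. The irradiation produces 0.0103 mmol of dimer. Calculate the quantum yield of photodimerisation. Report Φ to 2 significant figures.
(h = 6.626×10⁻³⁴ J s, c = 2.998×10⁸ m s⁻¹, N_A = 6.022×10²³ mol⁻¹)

Φ = 0.27

Product: 0.0103 mmol = 1.03×10⁻⁵ mol.
Photon energy at 361 nm: hc/λ = (6.626×10⁻³⁴)(2.998×10⁸)/(361×10⁻⁹) = 5.503×10⁻¹⁹ J.
Energy delivered: (1760 mW m⁻²)(14.6×10⁻⁴ m²)(4920 s) = 12.64 J.
Photons incident: 12.64 / 5.503×10⁻¹⁹ = 2.297×10¹⁹, i.e. 2.297×10¹⁹/6.022×10²³ = 3.814×10⁻⁵ mol.
Φ = 1.03×10⁻⁵ mol / 3.814×10⁻⁵ mol photons = 0.27.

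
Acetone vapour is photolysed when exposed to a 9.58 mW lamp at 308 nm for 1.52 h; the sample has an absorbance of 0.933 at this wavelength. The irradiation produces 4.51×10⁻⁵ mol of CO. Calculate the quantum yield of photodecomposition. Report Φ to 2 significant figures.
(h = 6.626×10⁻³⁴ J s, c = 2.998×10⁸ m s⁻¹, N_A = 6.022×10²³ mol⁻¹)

Photon energy at 308 nm: hc/λ = (6.626×10⁻³⁴)(2.998×10⁸)/(308×10⁻⁹) = 6.450×10⁻¹⁹ J.
Energy delivered: (9.58 mW)(5472 s) = 52.42 J.
Photons incident: 52.42 / 6.450×10⁻¹⁹ = 8.127×10¹⁹, i.e. 8.127×10¹⁹/6.022×10²³ = 1.350×10⁻⁴ mol.
Fraction absorbed: 1 − 10^(−0.933) = 0.8833.
Photons absorbed: 0.8833 × 1.350×10⁻⁴ = 1.192×10⁻⁴ mol.
Φ = 4.51×10⁻⁵ mol / 1.192×10⁻⁴ mol photons = 0.38.

Φ = 0.38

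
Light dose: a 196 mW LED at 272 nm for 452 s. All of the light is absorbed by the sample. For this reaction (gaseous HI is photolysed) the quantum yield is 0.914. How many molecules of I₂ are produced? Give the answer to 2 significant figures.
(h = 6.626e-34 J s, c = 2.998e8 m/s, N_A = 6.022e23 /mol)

Photon energy at 272 nm: hc/λ = (6.626e-34)(2.998e8)/(272e-9) = 7.303e-19 J.
Energy delivered: (196 mW)(452 s) = 88.59 J.
Photons incident: 88.59 / 7.303e-19 = 1.213e20, i.e. 1.213e20/6.022e23 = 2.014e-4 mol.
Product: Φ × n_abs = 0.914 × 2.014e-4 = 1.841e-4 mol.
As a count: 1.841e-4 × 6.022e23 = 1.1e20.

1.1e20 molecules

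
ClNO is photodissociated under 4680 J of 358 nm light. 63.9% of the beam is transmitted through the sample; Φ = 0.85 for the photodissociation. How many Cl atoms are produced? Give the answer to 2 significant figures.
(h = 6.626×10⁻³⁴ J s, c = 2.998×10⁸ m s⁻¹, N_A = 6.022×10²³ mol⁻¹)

2.6×10²¹ atoms

Photon energy at 358 nm: hc/λ = (6.626×10⁻³⁴)(2.998×10⁸)/(358×10⁻⁹) = 5.549×10⁻¹⁹ J.
Photons incident: 4680 / 5.549×10⁻¹⁹ = 8.434×10²¹, i.e. 8.434×10²¹/6.022×10²³ = 0.01401 mol.
Fraction absorbed: 1 − 63.9/100 = 0.3610.
Photons absorbed: 0.3610 × 0.01401 = 0.005058 mol.
Product: Φ × n_abs = 0.85 × 0.005058 = 0.004299 mol.
As a count: 0.004299 × 6.022×10²³ = 2.6×10²¹.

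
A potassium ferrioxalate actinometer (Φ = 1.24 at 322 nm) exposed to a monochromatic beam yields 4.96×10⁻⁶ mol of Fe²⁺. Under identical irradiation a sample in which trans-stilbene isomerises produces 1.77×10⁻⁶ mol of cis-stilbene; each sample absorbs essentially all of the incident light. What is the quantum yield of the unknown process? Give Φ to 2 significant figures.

Photons absorbed by the actinometer: 4.96×10⁻⁶ / 1.24 = 4.000×10⁻⁶ mol.
Φ(unknown) = 1.77×10⁻⁶ / 4.000×10⁻⁶ = 0.44.

Φ = 0.44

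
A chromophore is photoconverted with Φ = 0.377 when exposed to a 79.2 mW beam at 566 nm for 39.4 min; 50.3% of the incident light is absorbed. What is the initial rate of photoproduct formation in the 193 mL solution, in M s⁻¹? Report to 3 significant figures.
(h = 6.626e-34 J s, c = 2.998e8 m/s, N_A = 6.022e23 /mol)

Photon energy at 566 nm: hc/λ = (6.626e-34)(2.998e8)/(566e-9) = 3.510e-19 J.
Energy delivered: (79.2 mW)(2364 s) = 187.2 J.
Photons incident: 187.2 / 3.510e-19 = 5.333e20, i.e. 5.333e20/6.022e23 = 8.856e-4 mol.
Photons absorbed: 0.503 × 8.856e-4 = 4.455e-4 mol.
Product formed: 0.377 × 4.455e-4 = 1.680e-4 mol.
Rate: 1.680e-4 mol / (2364 s × 0.193 L) = 3.68e-7 M s⁻¹.

3.68e-7 M s⁻¹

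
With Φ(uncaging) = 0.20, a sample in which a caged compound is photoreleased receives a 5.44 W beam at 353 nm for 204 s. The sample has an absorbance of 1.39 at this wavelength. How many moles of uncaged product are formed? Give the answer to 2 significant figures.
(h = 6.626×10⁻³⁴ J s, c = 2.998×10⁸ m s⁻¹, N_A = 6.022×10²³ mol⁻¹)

Photon energy at 353 nm: hc/λ = (6.626×10⁻³⁴)(2.998×10⁸)/(353×10⁻⁹) = 5.627×10⁻¹⁹ J.
Energy delivered: (5.44 W)(204 s) = 1110 J.
Photons incident: 1110 / 5.627×10⁻¹⁹ = 1.973×10²¹, i.e. 1.973×10²¹/6.022×10²³ = 0.003276 mol.
Fraction absorbed: 1 − 10^(−1.39) = 0.9593.
Photons absorbed: 0.9593 × 0.003276 = 0.003143 mol.
Product: Φ × n_abs = 0.20 × 0.003143 = 6.286×10⁻⁴ mol.

6.3×10⁻⁴ mol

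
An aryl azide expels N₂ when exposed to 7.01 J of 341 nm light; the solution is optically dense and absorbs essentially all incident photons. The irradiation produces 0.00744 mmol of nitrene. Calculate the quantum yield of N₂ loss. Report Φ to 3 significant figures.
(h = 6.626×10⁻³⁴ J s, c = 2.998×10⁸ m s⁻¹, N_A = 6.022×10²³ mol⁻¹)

Product: 0.00744 mmol = 7.44×10⁻⁶ mol.
Photon energy at 341 nm: hc/λ = (6.626×10⁻³⁴)(2.998×10⁸)/(341×10⁻⁹) = 5.825×10⁻¹⁹ J.
Photons incident: 7.01 / 5.825×10⁻¹⁹ = 1.203×10¹⁹, i.e. 1.203×10¹⁹/6.022×10²³ = 1.998×10⁻⁵ mol.
Φ = 7.44×10⁻⁶ mol / 1.998×10⁻⁵ mol photons = 0.372.

Φ = 0.372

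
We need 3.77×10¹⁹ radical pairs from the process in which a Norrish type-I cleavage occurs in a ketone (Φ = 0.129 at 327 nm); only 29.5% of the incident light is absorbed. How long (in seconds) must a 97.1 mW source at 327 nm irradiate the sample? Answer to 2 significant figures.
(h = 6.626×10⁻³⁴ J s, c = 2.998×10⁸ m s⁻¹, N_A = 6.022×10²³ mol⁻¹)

Product: 3.77×10¹⁹ / 6.022×10²³ = 6.260×10⁻⁵ mol.
Photons that must be absorbed: 6.260×10⁻⁵ / 0.129 = 4.853×10⁻⁴ mol.
Incident photons needed: 4.853×10⁻⁴ / 0.295 = 0.001645 mol.
Photon energy: hc/λ = 6.075×10⁻¹⁹ J; per mole, 3.658×10⁵ J mol⁻¹.
Energy required: 0.001645 × 3.658×10⁵ = 601.7 J.
Time: 601.7 J / 0.0971 W = 6200 s.

t ≈ 6200 s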